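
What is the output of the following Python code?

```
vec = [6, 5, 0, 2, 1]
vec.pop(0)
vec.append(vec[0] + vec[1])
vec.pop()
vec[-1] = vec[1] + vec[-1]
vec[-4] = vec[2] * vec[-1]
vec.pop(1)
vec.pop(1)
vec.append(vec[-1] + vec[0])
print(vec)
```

[2, 1, 3]

pop(0) removes 6 → [5, 0, 2, 1]
append vec[0]+vec[1] = 5+0 = 5 → [5, 0, 2, 1, 5]
pop() removes 5 → [5, 0, 2, 1]
vec[-1] = vec[1]+vec[-1] = 0+1 = 1 → [5, 0, 2, 1]
vec[-4] = vec[2]*vec[-1] = 2*1 = 2 → [2, 0, 2, 1]
pop(1) removes 0 → [2, 2, 1]
pop(1) removes 2 → [2, 1]
append vec[-1]+vec[0] = 1+2 = 3 → [2, 1, 3]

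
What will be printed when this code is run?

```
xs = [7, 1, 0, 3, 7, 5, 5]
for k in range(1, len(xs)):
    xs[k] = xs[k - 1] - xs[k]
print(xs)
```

k=1: xs[1] = 7-1 = 6 → [7, 6, 0, 3, 7, 5, 5]
k=2: xs[2] = 6-0 = 6 → [7, 6, 6, 3, 7, 5, 5]
k=3: xs[3] = 6-3 = 3 → [7, 6, 6, 3, 7, 5, 5]
k=4: xs[4] = 3-7 = -4 → [7, 6, 6, 3, -4, 5, 5]
k=5: xs[5] = (-4)-5 = -9 → [7, 6, 6, 3, -4, -9, 5]
k=6: xs[6] = (-9)-5 = -14 → [7, 6, 6, 3, -4, -9, -14]

[7, 6, 6, 3, -4, -9, -14]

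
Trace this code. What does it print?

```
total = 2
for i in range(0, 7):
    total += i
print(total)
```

i=0: total = 2+0 = 2
i=1: total = 2+1 = 3
i=2: total = 3+2 = 5
i=3: total = 5+3 = 8
i=4: total = 8+4 = 12
i=5: total = 12+5 = 17
i=6: total = 17+6 = 23

23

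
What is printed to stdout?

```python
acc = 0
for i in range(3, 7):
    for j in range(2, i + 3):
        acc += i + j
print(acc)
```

i=3,j=2: acc = 0+5 = 5
i=3,j=3: acc = 5+6 = 11
i=3,j=4: acc = 11+7 = 18
i=3,j=5: acc = 18+8 = 26
i=4,j=2: acc = 26+6 = 32
i=4,j=3: acc = 32+7 = 39
i=4,j=4: acc = 39+8 = 47
i=4,j=5: acc = 47+9 = 56
i=4,j=6: acc = 56+10 = 66
i=5,j=2: acc = 66+7 = 73
i=5,j=3: acc = 73+8 = 81
i=5,j=4: acc = 81+9 = 90
i=5,j=5: acc = 90+10 = 100
i=5,j=6: acc = 100+11 = 111
i=5,j=7: acc = 111+12 = 123
i=6,j=2: acc = 123+8 = 131
i=6,j=3: acc = 131+9 = 140
i=6,j=4: acc = 140+10 = 150
i=6,j=5: acc = 150+11 = 161
i=6,j=6: acc = 161+12 = 173
i=6,j=7: acc = 173+13 = 186
i=6,j=8: acc = 186+14 = 200

200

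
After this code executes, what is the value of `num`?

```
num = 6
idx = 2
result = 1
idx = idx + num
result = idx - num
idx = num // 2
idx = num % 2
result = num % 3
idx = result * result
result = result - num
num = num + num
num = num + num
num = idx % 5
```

idx = 2+6 = 8
result = 8-6 = 2
idx = 6//2 = 3
idx = 6%2 = 0
result = 6%3 = 0
idx = 0*0 = 0
result = 0-6 = -6
num = 6+6 = 12
num = 12+12 = 24
num = 0%5 = 0

0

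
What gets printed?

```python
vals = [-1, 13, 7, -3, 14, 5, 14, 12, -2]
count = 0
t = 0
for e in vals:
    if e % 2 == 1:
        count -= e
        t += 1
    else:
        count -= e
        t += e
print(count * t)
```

e=-1: odd, count = 0-(-1) = 1; t=1
e=13: odd, count = 1-13 = -12; t=2
e=7: odd, count = (-12)-7 = -19; t=3
e=-3: odd, count = (-19)-(-3) = -16; t=4
e=14: not odd, count = (-16)-14 = -30; t=18
e=5: odd, count = (-30)-5 = -35; t=19
e=14: not odd, count = (-35)-14 = -49; t=33
e=12: not odd, count = (-49)-12 = -61; t=45
e=-2: not odd, count = (-61)-(-2) = -59; t=43
count*t = (-59)*43 = -2537

-2537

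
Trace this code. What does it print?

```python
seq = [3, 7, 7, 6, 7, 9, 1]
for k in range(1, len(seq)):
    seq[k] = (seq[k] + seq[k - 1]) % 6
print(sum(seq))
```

k=1: seq[1] = (7+3)%6 = 4 → [3, 4, 7, 6, 7, 9, 1]
k=2: seq[2] = (7+4)%6 = 5 → [3, 4, 5, 6, 7, 9, 1]
k=3: seq[3] = (6+5)%6 = 5 → [3, 4, 5, 5, 7, 9, 1]
k=4: seq[4] = (7+5)%6 = 0 → [3, 4, 5, 5, 0, 9, 1]
k=5: seq[5] = (9+0)%6 = 3 → [3, 4, 5, 5, 0, 3, 1]
k=6: seq[6] = (1+3)%6 = 4 → [3, 4, 5, 5, 0, 3, 4]
sum = 24

24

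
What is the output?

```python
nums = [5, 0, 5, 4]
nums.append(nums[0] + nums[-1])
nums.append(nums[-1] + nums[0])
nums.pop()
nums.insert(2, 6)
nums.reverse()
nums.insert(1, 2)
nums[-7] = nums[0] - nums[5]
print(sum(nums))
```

append nums[0]+nums[-1] = 5+4 = 9 → [5, 0, 5, 4, 9]
append nums[-1]+nums[0] = 9+5 = 14 → [5, 0, 5, 4, 9, 14]
pop() removes 14 → [5, 0, 5, 4, 9]
insert 6 at 2 → [5, 0, 6, 5, 4, 9]
reverse → [9, 4, 5, 6, 0, 5]
insert 2 at 1 → [9, 2, 4, 5, 6, 0, 5]
nums[-7] = nums[0]-nums[5] = 9-0 = 9 → [9, 2, 4, 5, 6, 0, 5]
sum = 31

31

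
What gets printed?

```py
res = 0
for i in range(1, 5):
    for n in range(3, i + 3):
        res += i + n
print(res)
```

i=1,n=3: res = 0+4 = 4
i=2,n=3: res = 4+5 = 9
i=2,n=4: res = 9+6 = 15
i=3,n=3: res = 15+6 = 21
i=3,n=4: res = 21+7 = 28
i=3,n=5: res = 28+8 = 36
i=4,n=3: res = 36+7 = 43
i=4,n=4: res = 43+8 = 51
i=4,n=5: res = 51+9 = 60
i=4,n=6: res = 60+10 = 70

70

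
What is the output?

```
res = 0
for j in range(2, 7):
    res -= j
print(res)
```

j=2: res = 0-2 = -2
j=3: res = (-2)-3 = -5
j=4: res = (-5)-4 = -9
j=5: res = (-9)-5 = -14
j=6: res = (-14)-6 = -20

-20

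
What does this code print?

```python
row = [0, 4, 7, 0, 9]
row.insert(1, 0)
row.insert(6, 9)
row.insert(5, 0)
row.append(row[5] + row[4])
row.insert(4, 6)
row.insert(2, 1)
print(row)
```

[0, 0, 1, 4, 7, 6, 0, 0, 9, 9, 0]

insert 0 at 1 → [0, 0, 4, 7, 0, 9]
insert 9 at 6 → [0, 0, 4, 7, 0, 9, 9]
insert 0 at 5 → [0, 0, 4, 7, 0, 0, 9, 9]
append row[5]+row[4] = 0+0 = 0 → [0, 0, 4, 7, 0, 0, 9, 9, 0]
insert 6 at 4 → [0, 0, 4, 7, 6, 0, 0, 9, 9, 0]
insert 1 at 2 → [0, 0, 1, 4, 7, 6, 0, 0, 9, 9, 0]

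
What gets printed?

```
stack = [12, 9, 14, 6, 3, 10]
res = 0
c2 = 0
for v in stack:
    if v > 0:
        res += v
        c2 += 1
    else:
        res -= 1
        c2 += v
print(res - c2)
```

48

v=12: >0, res = 0+12 = 12; c2=1
v=9: >0, res = 12+9 = 21; c2=2
v=14: >0, res = 21+14 = 35; c2=3
v=6: >0, res = 35+6 = 41; c2=4
v=3: >0, res = 41+3 = 44; c2=5
v=10: >0, res = 44+10 = 54; c2=6
res-c2 = 54-6 = 48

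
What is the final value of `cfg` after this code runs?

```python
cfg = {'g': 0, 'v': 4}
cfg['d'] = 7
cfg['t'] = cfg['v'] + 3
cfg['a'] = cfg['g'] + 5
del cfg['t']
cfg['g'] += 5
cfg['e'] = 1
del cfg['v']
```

cfg['d'] = 7 → {'g': 0, 'v': 4, 'd': 7}
cfg['t'] = cfg['v']+3 = 7 → {'g': 0, 'v': 4, 'd': 7, 't': 7}
cfg['a'] = cfg['g']+5 = 5 → {'g': 0, 'v': 4, 'd': 7, 't': 7, 'a': 5}
del 't' → {'g': 0, 'v': 4, 'd': 7, 'a': 5}
cfg['g'] = 0+5 = 5 → {'g': 5, 'v': 4, 'd': 7, 'a': 5}
cfg['e'] = 1 → {'g': 5, 'v': 4, 'd': 7, 'a': 5, 'e': 1}
del 'v' → {'g': 5, 'd': 7, 'a': 5, 'e': 1}

{'g': 5, 'd': 7, 'a': 5, 'e': 1}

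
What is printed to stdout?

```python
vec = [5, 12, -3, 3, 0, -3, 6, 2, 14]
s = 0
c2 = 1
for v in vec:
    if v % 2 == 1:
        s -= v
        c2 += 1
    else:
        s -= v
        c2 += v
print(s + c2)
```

v=5: odd, s = 0-5 = -5; c2=2
v=12: not odd, s = (-5)-12 = -17; c2=14
v=-3: odd, s = (-17)-(-3) = -14; c2=15
v=3: odd, s = (-14)-3 = -17; c2=16
v=0: not odd, s = (-17)-0 = -17; c2=16
v=-3: odd, s = (-17)-(-3) = -14; c2=17
v=6: not odd, s = (-14)-6 = -20; c2=23
v=2: not odd, s = (-20)-2 = -22; c2=25
v=14: not odd, s = (-22)-14 = -36; c2=39
s+c2 = (-36)+39 = 3

3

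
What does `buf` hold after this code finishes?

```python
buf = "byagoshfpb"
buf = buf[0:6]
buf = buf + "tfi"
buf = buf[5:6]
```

slice [0:6] → 'byagos'
+ 'tfi' → 'byagostfi'
slice [5:6] → 's'

's'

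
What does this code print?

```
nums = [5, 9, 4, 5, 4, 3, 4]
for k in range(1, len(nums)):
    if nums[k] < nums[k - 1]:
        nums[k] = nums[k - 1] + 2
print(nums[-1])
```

19

k=1: 9>=5, unchanged → [5, 9, 4, 5, 4, 3, 4]
k=2: 4<9, nums[2] = 9+2 = 11 → [5, 9, 11, 5, 4, 3, 4]
k=3: 5<11, nums[3] = 11+2 = 13 → [5, 9, 11, 13, 4, 3, 4]
k=4: 4<13, nums[4] = 13+2 = 15 → [5, 9, 11, 13, 15, 3, 4]
k=5: 3<15, nums[5] = 15+2 = 17 → [5, 9, 11, 13, 15, 17, 4]
k=6: 4<17, nums[6] = 17+2 = 19 → [5, 9, 11, 13, 15, 17, 19]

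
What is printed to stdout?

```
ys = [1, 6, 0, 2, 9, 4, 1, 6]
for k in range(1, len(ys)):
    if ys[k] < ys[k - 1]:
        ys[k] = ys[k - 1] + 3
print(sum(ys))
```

k=1: 6>=1, unchanged → [1, 6, 0, 2, 9, 4, 1, 6]
k=2: 0<6, ys[2] = 6+3 = 9 → [1, 6, 9, 2, 9, 4, 1, 6]
k=3: 2<9, ys[3] = 9+3 = 12 → [1, 6, 9, 12, 9, 4, 1, 6]
k=4: 9<12, ys[4] = 12+3 = 15 → [1, 6, 9, 12, 15, 4, 1, 6]
k=5: 4<15, ys[5] = 15+3 = 18 → [1, 6, 9, 12, 15, 18, 1, 6]
k=6: 1<18, ys[6] = 18+3 = 21 → [1, 6, 9, 12, 15, 18, 21, 6]
k=7: 6<21, ys[7] = 21+3 = 24 → [1, 6, 9, 12, 15, 18, 21, 24]
sum = 106

106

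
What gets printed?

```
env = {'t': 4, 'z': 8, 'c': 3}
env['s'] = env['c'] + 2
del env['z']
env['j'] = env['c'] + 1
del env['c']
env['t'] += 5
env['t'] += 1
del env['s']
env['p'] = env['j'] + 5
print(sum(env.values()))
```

23

env['s'] = env['c']+2 = 5 → {'t': 4, 'z': 8, 'c': 3, 's': 5}
del 'z' → {'t': 4, 'c': 3, 's': 5}
env['j'] = env['c']+1 = 4 → {'t': 4, 'c': 3, 's': 5, 'j': 4}
del 'c' → {'t': 4, 's': 5, 'j': 4}
env['t'] = 4+5 = 9 → {'t': 9, 's': 5, 'j': 4}
env['t'] = 9+1 = 10 → {'t': 10, 's': 5, 'j': 4}
del 's' → {'t': 10, 'j': 4}
env['p'] = env['j']+5 = 9 → {'t': 10, 'j': 4, 'p': 9}
sum of values = 23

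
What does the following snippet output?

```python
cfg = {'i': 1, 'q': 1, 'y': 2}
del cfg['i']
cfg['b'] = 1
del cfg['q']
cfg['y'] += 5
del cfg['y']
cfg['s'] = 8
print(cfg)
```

{'b': 1, 's': 8}

del 'i' → {'q': 1, 'y': 2}
cfg['b'] = 1 → {'q': 1, 'y': 2, 'b': 1}
del 'q' → {'y': 2, 'b': 1}
cfg['y'] = 2+5 = 7 → {'y': 7, 'b': 1}
del 'y' → {'b': 1}
cfg['s'] = 8 → {'b': 1, 's': 8}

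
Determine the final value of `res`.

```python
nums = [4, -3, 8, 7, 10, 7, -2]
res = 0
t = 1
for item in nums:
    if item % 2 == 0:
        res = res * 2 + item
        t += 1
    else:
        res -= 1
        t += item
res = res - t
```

item=4: even, res = 0*2+4 = 4; t=2
item=-3: not even, res = 4-1 = 3; t=-1
item=8: even, res = 3*2+8 = 14; t=0
item=7: not even, res = 14-1 = 13; t=7
item=10: even, res = 13*2+10 = 36; t=8
item=7: not even, res = 36-1 = 35; t=15
item=-2: even, res = 35*2+(-2) = 68; t=16
res-t = 68-16 = 52

52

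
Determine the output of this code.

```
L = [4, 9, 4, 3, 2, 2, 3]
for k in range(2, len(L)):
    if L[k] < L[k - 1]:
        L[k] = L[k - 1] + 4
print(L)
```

k=2: 4<9, L[2] = 9+4 = 13 → [4, 9, 13, 3, 2, 2, 3]
k=3: 3<13, L[3] = 13+4 = 17 → [4, 9, 13, 17, 2, 2, 3]
k=4: 2<17, L[4] = 17+4 = 21 → [4, 9, 13, 17, 21, 2, 3]
k=5: 2<21, L[5] = 21+4 = 25 → [4, 9, 13, 17, 21, 25, 3]
k=6: 3<25, L[6] = 25+4 = 29 → [4, 9, 13, 17, 21, 25, 29]

[4, 9, 13, 17, 21, 25, 29]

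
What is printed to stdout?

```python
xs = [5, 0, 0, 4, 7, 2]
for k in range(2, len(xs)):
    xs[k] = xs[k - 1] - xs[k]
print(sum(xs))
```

k=2: xs[2] = 0-0 = 0 → [5, 0, 0, 4, 7, 2]
k=3: xs[3] = 0-4 = -4 → [5, 0, 0, -4, 7, 2]
k=4: xs[4] = (-4)-7 = -11 → [5, 0, 0, -4, -11, 2]
k=5: xs[5] = (-11)-2 = -13 → [5, 0, 0, -4, -11, -13]
sum = -23

-23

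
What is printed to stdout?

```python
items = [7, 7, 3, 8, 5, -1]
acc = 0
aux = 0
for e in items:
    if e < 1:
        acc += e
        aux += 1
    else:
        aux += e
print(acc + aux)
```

e=7: not <1; aux=7
e=7: not <1; aux=14
e=3: not <1; aux=17
e=8: not <1; aux=25
e=5: not <1; aux=30
e=-1: <1, acc = 0+(-1) = -1; aux=31
acc+aux = (-1)+31 = 30

30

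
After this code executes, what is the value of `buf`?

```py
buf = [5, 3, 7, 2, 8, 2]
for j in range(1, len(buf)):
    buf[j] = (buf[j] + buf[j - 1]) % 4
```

[5, 0, 3, 1, 1, 3]

j=1: buf[1] = (3+5)%4 = 0 → [5, 0, 7, 2, 8, 2]
j=2: buf[2] = (7+0)%4 = 3 → [5, 0, 3, 2, 8, 2]
j=3: buf[3] = (2+3)%4 = 1 → [5, 0, 3, 1, 8, 2]
j=4: buf[4] = (8+1)%4 = 1 → [5, 0, 3, 1, 1, 2]
j=5: buf[5] = (2+1)%4 = 3 → [5, 0, 3, 1, 1, 3]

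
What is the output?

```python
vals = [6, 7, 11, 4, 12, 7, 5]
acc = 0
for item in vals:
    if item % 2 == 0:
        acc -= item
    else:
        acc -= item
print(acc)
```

item=6: even, acc = 0-6 = -6
item=7: not even, acc = (-6)-7 = -13
item=11: not even, acc = (-13)-11 = -24
item=4: even, acc = (-24)-4 = -28
item=12: even, acc = (-28)-12 = -40
item=7: not even, acc = (-40)-7 = -47
item=5: not even, acc = (-47)-5 = -52

-52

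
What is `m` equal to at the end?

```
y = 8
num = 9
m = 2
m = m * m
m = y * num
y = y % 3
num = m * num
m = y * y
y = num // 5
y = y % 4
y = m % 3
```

4

m = 2*2 = 4
m = 8*9 = 72
y = 8%3 = 2
num = 72*9 = 648
m = 2*2 = 4
y = 648//5 = 129
y = 129%4 = 1
y = 4%3 = 1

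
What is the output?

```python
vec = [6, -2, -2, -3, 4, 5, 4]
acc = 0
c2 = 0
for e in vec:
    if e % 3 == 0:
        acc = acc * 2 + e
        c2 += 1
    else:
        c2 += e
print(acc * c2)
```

99

e=6: %3==0, acc = 0*2+6 = 6; c2=1
e=-2: not %3==0; c2=-1
e=-2: not %3==0; c2=-3
e=-3: %3==0, acc = 6*2+(-3) = 9; c2=-2
e=4: not %3==0; c2=2
e=5: not %3==0; c2=7
e=4: not %3==0; c2=11
acc*c2 = 9*11 = 99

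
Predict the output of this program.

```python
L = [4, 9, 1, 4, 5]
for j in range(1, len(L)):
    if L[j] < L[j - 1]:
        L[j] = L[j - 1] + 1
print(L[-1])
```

12

j=1: 9>=4, unchanged → [4, 9, 1, 4, 5]
j=2: 1<9, L[2] = 9+1 = 10 → [4, 9, 10, 4, 5]
j=3: 4<10, L[3] = 10+1 = 11 → [4, 9, 10, 11, 5]
j=4: 5<11, L[4] = 11+1 = 12 → [4, 9, 10, 11, 12]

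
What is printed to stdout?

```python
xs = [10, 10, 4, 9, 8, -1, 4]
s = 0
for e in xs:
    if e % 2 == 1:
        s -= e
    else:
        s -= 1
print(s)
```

e=10: not odd, s = 0-1 = -1
e=10: not odd, s = (-1)-1 = -2
e=4: not odd, s = (-2)-1 = -3
e=9: odd, s = (-3)-9 = -12
e=8: not odd, s = (-12)-1 = -13
e=-1: odd, s = (-13)-(-1) = -12
e=4: not odd, s = (-12)-1 = -13

-13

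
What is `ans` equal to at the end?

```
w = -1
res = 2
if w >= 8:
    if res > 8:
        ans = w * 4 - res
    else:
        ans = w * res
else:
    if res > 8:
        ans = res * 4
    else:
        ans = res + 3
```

5

w=-1, res=2
w >= 8 is False; res > 8 is False
→ ans = res + 3 = 5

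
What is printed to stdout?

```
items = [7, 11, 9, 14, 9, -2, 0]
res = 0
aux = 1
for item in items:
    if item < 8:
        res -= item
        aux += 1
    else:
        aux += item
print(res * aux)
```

item=7: <8, res = 0-7 = -7; aux=2
item=11: not <8; aux=13
item=9: not <8; aux=22
item=14: not <8; aux=36
item=9: not <8; aux=45
item=-2: <8, res = (-7)-(-2) = -5; aux=46
item=0: <8, res = (-5)-0 = -5; aux=47
res*aux = (-5)*47 = -235

-235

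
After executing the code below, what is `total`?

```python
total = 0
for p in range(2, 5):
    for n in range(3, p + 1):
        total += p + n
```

p=3,n=3: total = 0+6 = 6
p=4,n=3: total = 6+7 = 13
p=4,n=4: total = 13+8 = 21

21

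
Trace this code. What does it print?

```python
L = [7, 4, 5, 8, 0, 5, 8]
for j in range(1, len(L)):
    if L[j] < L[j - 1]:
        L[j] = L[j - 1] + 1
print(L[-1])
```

13

j=1: 4<7, L[1] = 7+1 = 8 → [7, 8, 5, 8, 0, 5, 8]
j=2: 5<8, L[2] = 8+1 = 9 → [7, 8, 9, 8, 0, 5, 8]
j=3: 8<9, L[3] = 9+1 = 10 → [7, 8, 9, 10, 0, 5, 8]
j=4: 0<10, L[4] = 10+1 = 11 → [7, 8, 9, 10, 11, 5, 8]
j=5: 5<11, L[5] = 11+1 = 12 → [7, 8, 9, 10, 11, 12, 8]
j=6: 8<12, L[6] = 12+1 = 13 → [7, 8, 9, 10, 11, 12, 13]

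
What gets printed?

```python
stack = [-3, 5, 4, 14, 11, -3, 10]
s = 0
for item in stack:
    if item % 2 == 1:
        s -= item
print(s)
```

item=-3: odd, s = 0-(-3) = 3
item=5: odd, s = 3-5 = -2
item=4: not odd
item=14: not odd
item=11: odd, s = (-2)-11 = -13
item=-3: odd, s = (-13)-(-3) = -10
item=10: not odd

-10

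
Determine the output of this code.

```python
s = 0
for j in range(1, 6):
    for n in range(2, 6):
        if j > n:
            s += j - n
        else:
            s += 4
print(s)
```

j=1,n=2: not 1>2, s = 0+4 = 4
j=1,n=3: not 1>3, s = 4+4 = 8
j=1,n=4: not 1>4, s = 8+4 = 12
j=1,n=5: not 1>5, s = 12+4 = 16
j=2,n=2: not 2>2, s = 16+4 = 20
j=2,n=3: not 2>3, s = 20+4 = 24
j=2,n=4: not 2>4, s = 24+4 = 28
j=2,n=5: not 2>5, s = 28+4 = 32
j=3,n=2: 3>2, s = 32+1 = 33
j=3,n=3: not 3>3, s = 33+4 = 37
j=3,n=4: not 3>4, s = 37+4 = 41
j=3,n=5: not 3>5, s = 41+4 = 45
j=4,n=2: 4>2, s = 45+2 = 47
j=4,n=3: 4>3, s = 47+1 = 48
j=4,n=4: not 4>4, s = 48+4 = 52
j=4,n=5: not 4>5, s = 52+4 = 56
j=5,n=2: 5>2, s = 56+3 = 59
j=5,n=3: 5>3, s = 59+2 = 61
j=5,n=4: 5>4, s = 61+1 = 62
j=5,n=5: not 5>5, s = 62+4 = 66

66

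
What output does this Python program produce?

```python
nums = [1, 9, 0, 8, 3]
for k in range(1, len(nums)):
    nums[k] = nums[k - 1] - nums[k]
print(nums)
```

[1, -8, -8, -16, -19]

k=1: nums[1] = 1-9 = -8 → [1, -8, 0, 8, 3]
k=2: nums[2] = (-8)-0 = -8 → [1, -8, -8, 8, 3]
k=3: nums[3] = (-8)-8 = -16 → [1, -8, -8, -16, 3]
k=4: nums[4] = (-16)-3 = -19 → [1, -8, -8, -16, -19]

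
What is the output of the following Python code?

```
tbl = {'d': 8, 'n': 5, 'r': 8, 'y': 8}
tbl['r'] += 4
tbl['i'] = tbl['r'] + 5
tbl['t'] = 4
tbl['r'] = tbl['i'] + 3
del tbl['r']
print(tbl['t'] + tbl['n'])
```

tbl['r'] = 8+4 = 12 → {'d': 8, 'n': 5, 'r': 12, 'y': 8}
tbl['i'] = tbl['r']+5 = 17 → {'d': 8, 'n': 5, 'r': 12, 'y': 8, 'i': 17}
tbl['t'] = 4 → {'d': 8, 'n': 5, 'r': 12, 'y': 8, 'i': 17, 't': 4}
tbl['r'] = tbl['i']+3 = 20 → {'d': 8, 'n': 5, 'r': 20, 'y': 8, 'i': 17, 't': 4}
del 'r' → {'d': 8, 'n': 5, 'y': 8, 'i': 17, 't': 4}
tbl['t']+tbl['n'] = 4+5 = 9

9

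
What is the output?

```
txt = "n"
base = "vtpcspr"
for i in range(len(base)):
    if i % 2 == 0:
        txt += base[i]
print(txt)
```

i=0: add 'v' → 'nv'
i=1: skip
i=2: add 'p' → 'nvp'
i=3: skip
i=4: add 's' → 'nvps'
i=5: skip
i=6: add 'r' → 'nvpsr'

nvpsr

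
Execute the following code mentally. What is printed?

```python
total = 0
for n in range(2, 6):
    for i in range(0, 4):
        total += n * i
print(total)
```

n=2,i=0: total = 0+0 = 0
n=2,i=1: total = 0+2 = 2
n=2,i=2: total = 2+4 = 6
n=2,i=3: total = 6+6 = 12
n=3,i=0: total = 12+0 = 12
n=3,i=1: total = 12+3 = 15
n=3,i=2: total = 15+6 = 21
n=3,i=3: total = 21+9 = 30
n=4,i=0: total = 30+0 = 30
n=4,i=1: total = 30+4 = 34
n=4,i=2: total = 34+8 = 42
n=4,i=3: total = 42+12 = 54
n=5,i=0: total = 54+0 = 54
n=5,i=1: total = 54+5 = 59
n=5,i=2: total = 59+10 = 69
n=5,i=3: total = 69+15 = 84

84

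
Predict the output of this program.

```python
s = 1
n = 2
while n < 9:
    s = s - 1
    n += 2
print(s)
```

n=2: s = 1-1 = 0
n=4: s = 0-1 = -1
n=6: s = (-1)-1 = -2
n=8: s = (-2)-1 = -3

-3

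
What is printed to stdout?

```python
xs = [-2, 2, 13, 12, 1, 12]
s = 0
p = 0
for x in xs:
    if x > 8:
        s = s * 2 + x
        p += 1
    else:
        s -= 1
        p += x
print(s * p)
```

280

x=-2: not >8, s = 0-1 = -1; p=-2
x=2: not >8, s = (-1)-1 = -2; p=0
x=13: >8, s = (-2)*2+13 = 9; p=1
x=12: >8, s = 9*2+12 = 30; p=2
x=1: not >8, s = 30-1 = 29; p=3
x=12: >8, s = 29*2+12 = 70; p=4
s*p = 70*4 = 280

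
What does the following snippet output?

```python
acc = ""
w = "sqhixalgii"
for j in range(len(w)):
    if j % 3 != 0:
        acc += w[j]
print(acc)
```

qhxagi

j=0: skip
j=1: add 'q' → 'q'
j=2: add 'h' → 'qh'
j=3: skip
j=4: add 'x' → 'qhx'
j=5: add 'a' → 'qhxa'
j=6: skip
j=7: add 'g' → 'qhxag'
j=8: add 'i' → 'qhxagi'
j=9: skip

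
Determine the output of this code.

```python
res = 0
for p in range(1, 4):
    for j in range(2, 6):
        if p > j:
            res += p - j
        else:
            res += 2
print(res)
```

p=1,j=2: not 1>2, res = 0+2 = 2
p=1,j=3: not 1>3, res = 2+2 = 4
p=1,j=4: not 1>4, res = 4+2 = 6
p=1,j=5: not 1>5, res = 6+2 = 8
p=2,j=2: not 2>2, res = 8+2 = 10
p=2,j=3: not 2>3, res = 10+2 = 12
p=2,j=4: not 2>4, res = 12+2 = 14
p=2,j=5: not 2>5, res = 14+2 = 16
p=3,j=2: 3>2, res = 16+1 = 17
p=3,j=3: not 3>3, res = 17+2 = 19
p=3,j=4: not 3>4, res = 19+2 = 21
p=3,j=5: not 3>5, res = 21+2 = 23

23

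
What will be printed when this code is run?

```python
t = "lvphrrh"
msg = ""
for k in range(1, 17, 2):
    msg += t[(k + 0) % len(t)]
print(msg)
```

k=1: add t[1]='v' → 'v'
k=3: add t[3]='h' → 'vh'
k=5: add t[5]='r' → 'vhr'
k=7: add t[0]='l' → 'vhrl'
k=9: add t[2]='p' → 'vhrlp'
k=11: add t[4]='r' → 'vhrlpr'
k=13: add t[6]='h' → 'vhrlprh'
k=15: add t[1]='v' → 'vhrlprhv'

vhrlprhv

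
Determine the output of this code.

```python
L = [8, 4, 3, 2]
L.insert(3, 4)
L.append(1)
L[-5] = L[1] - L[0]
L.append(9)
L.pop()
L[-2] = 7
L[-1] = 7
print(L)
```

[8, -4, 3, 4, 7, 7]

insert 4 at 3 → [8, 4, 3, 4, 2]
append 1 → [8, 4, 3, 4, 2, 1]
L[-5] = L[1]-L[0] = 4-8 = -4 → [8, -4, 3, 4, 2, 1]
append 9 → [8, -4, 3, 4, 2, 1, 9]
pop() removes 9 → [8, -4, 3, 4, 2, 1]
L[-2] = 7 → [8, -4, 3, 4, 7, 1]
L[-1] = 7 → [8, -4, 3, 4, 7, 7]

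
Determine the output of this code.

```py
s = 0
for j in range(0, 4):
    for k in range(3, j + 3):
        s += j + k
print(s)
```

j=1,k=3: s = 0+4 = 4
j=2,k=3: s = 4+5 = 9
j=2,k=4: s = 9+6 = 15
j=3,k=3: s = 15+6 = 21
j=3,k=4: s = 21+7 = 28
j=3,k=5: s = 28+8 = 36

36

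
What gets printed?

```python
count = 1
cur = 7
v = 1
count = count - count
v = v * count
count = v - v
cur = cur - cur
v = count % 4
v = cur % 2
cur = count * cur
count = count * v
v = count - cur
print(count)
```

0

count = 1-1 = 0
v = 1*0 = 0
count = 0-0 = 0
cur = 7-7 = 0
v = 0%4 = 0
v = 0%2 = 0
cur = 0*0 = 0
count = 0*0 = 0
v = 0-0 = 0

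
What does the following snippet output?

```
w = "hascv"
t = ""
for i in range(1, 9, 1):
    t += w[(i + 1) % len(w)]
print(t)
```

scvhascv

i=1: add w[2]='s' → 's'
i=2: add w[3]='c' → 'sc'
i=3: add w[4]='v' → 'scv'
i=4: add w[0]='h' → 'scvh'
i=5: add w[1]='a' → 'scvha'
i=6: add w[2]='s' → 'scvhas'
i=7: add w[3]='c' → 'scvhasc'
i=8: add w[4]='v' → 'scvhascv'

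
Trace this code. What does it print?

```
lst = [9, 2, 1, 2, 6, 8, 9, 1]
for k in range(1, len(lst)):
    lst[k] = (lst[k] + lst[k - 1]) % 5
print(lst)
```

k=1: lst[1] = (2+9)%5 = 1 → [9, 1, 1, 2, 6, 8, 9, 1]
k=2: lst[2] = (1+1)%5 = 2 → [9, 1, 2, 2, 6, 8, 9, 1]
k=3: lst[3] = (2+2)%5 = 4 → [9, 1, 2, 4, 6, 8, 9, 1]
k=4: lst[4] = (6+4)%5 = 0 → [9, 1, 2, 4, 0, 8, 9, 1]
k=5: lst[5] = (8+0)%5 = 3 → [9, 1, 2, 4, 0, 3, 9, 1]
k=6: lst[6] = (9+3)%5 = 2 → [9, 1, 2, 4, 0, 3, 2, 1]
k=7: lst[7] = (1+2)%5 = 3 → [9, 1, 2, 4, 0, 3, 2, 3]

[9, 1, 2, 4, 0, 3, 2, 3]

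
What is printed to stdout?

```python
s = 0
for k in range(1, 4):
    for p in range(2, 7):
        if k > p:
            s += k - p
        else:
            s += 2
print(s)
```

k=1,p=2: not 1>2, s = 0+2 = 2
k=1,p=3: not 1>3, s = 2+2 = 4
k=1,p=4: not 1>4, s = 4+2 = 6
k=1,p=5: not 1>5, s = 6+2 = 8
k=1,p=6: not 1>6, s = 8+2 = 10
k=2,p=2: not 2>2, s = 10+2 = 12
k=2,p=3: not 2>3, s = 12+2 = 14
k=2,p=4: not 2>4, s = 14+2 = 16
k=2,p=5: not 2>5, s = 16+2 = 18
k=2,p=6: not 2>6, s = 18+2 = 20
k=3,p=2: 3>2, s = 20+1 = 21
k=3,p=3: not 3>3, s = 21+2 = 23
k=3,p=4: not 3>4, s = 23+2 = 25
k=3,p=5: not 3>5, s = 25+2 = 27
k=3,p=6: not 3>6, s = 27+2 = 29

29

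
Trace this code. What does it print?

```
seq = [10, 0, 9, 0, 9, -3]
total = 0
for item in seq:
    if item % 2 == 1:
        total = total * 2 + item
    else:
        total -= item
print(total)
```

-29

item=10: not odd, total = 0-10 = -10
item=0: not odd, total = (-10)-0 = -10
item=9: odd, total = (-10)*2+9 = -11
item=0: not odd, total = (-11)-0 = -11
item=9: odd, total = (-11)*2+9 = -13
item=-3: odd, total = (-13)*2+(-3) = -29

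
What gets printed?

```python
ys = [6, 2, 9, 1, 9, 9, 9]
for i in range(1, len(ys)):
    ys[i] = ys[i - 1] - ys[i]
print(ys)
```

[6, 4, -5, -6, -15, -24, -33]

i=1: ys[1] = 6-2 = 4 → [6, 4, 9, 1, 9, 9, 9]
i=2: ys[2] = 4-9 = -5 → [6, 4, -5, 1, 9, 9, 9]
i=3: ys[3] = (-5)-1 = -6 → [6, 4, -5, -6, 9, 9, 9]
i=4: ys[4] = (-6)-9 = -15 → [6, 4, -5, -6, -15, 9, 9]
i=5: ys[5] = (-15)-9 = -24 → [6, 4, -5, -6, -15, -24, 9]
i=6: ys[6] = (-24)-9 = -33 → [6, 4, -5, -6, -15, -24, -33]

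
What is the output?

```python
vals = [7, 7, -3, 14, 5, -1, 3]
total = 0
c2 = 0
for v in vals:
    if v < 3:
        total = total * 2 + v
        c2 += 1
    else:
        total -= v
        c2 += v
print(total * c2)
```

-3952

v=7: not <3, total = 0-7 = -7; c2=7
v=7: not <3, total = (-7)-7 = -14; c2=14
v=-3: <3, total = (-14)*2+(-3) = -31; c2=15
v=14: not <3, total = (-31)-14 = -45; c2=29
v=5: not <3, total = (-45)-5 = -50; c2=34
v=-1: <3, total = (-50)*2+(-1) = -101; c2=35
v=3: not <3, total = (-101)-3 = -104; c2=38
total*c2 = (-104)*38 = -3952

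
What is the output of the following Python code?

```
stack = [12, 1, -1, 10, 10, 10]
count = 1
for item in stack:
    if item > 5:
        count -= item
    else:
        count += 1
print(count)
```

-39

item=12: >5, count = 1-12 = -11
item=1: not >5, count = (-11)+1 = -10
item=-1: not >5, count = (-10)+1 = -9
item=10: >5, count = (-9)-10 = -19
item=10: >5, count = (-19)-10 = -29
item=10: >5, count = (-29)-10 = -39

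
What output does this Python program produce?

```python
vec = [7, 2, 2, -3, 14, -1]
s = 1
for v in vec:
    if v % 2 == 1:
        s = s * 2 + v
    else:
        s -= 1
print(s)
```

v=7: odd, s = 1*2+7 = 9
v=2: not odd, s = 9-1 = 8
v=2: not odd, s = 8-1 = 7
v=-3: odd, s = 7*2+(-3) = 11
v=14: not odd, s = 11-1 = 10
v=-1: odd, s = 10*2+(-1) = 19

19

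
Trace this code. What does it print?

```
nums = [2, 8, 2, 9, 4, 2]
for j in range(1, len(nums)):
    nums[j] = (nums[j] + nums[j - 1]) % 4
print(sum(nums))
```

9

j=1: nums[1] = (8+2)%4 = 2 → [2, 2, 2, 9, 4, 2]
j=2: nums[2] = (2+2)%4 = 0 → [2, 2, 0, 9, 4, 2]
j=3: nums[3] = (9+0)%4 = 1 → [2, 2, 0, 1, 4, 2]
j=4: nums[4] = (4+1)%4 = 1 → [2, 2, 0, 1, 1, 2]
j=5: nums[5] = (2+1)%4 = 3 → [2, 2, 0, 1, 1, 3]
sum = 9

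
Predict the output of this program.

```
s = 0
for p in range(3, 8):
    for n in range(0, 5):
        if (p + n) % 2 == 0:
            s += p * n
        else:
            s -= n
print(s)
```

p=3,n=0: odd sum, s = 0-0 = 0
p=3,n=1: even sum, s = 0+3 = 3
p=3,n=2: odd sum, s = 3-2 = 1
p=3,n=3: even sum, s = 1+9 = 10
p=3,n=4: odd sum, s = 10-4 = 6
p=4,n=0: even sum, s = 6+0 = 6
p=4,n=1: odd sum, s = 6-1 = 5
p=4,n=2: even sum, s = 5+8 = 13
p=4,n=3: odd sum, s = 13-3 = 10
p=4,n=4: even sum, s = 10+16 = 26
p=5,n=0: odd sum, s = 26-0 = 26
p=5,n=1: even sum, s = 26+5 = 31
p=5,n=2: odd sum, s = 31-2 = 29
p=5,n=3: even sum, s = 29+15 = 44
p=5,n=4: odd sum, s = 44-4 = 40
p=6,n=0: even sum, s = 40+0 = 40
p=6,n=1: odd sum, s = 40-1 = 39
p=6,n=2: even sum, s = 39+12 = 51
p=6,n=3: odd sum, s = 51-3 = 48
p=6,n=4: even sum, s = 48+24 = 72
p=7,n=0: odd sum, s = 72-0 = 72
p=7,n=1: even sum, s = 72+7 = 79
p=7,n=2: odd sum, s = 79-2 = 77
p=7,n=3: even sum, s = 77+21 = 98
p=7,n=4: odd sum, s = 98-4 = 94

94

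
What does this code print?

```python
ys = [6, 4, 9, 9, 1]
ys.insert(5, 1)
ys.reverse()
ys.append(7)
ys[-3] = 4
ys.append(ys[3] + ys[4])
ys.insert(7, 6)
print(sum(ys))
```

insert 1 at 5 → [6, 4, 9, 9, 1, 1]
reverse → [1, 1, 9, 9, 4, 6]
append 7 → [1, 1, 9, 9, 4, 6, 7]
ys[-3] = 4 → [1, 1, 9, 9, 4, 6, 7]
append ys[3]+ys[4] = 9+4 = 13 → [1, 1, 9, 9, 4, 6, 7, 13]
insert 6 at 7 → [1, 1, 9, 9, 4, 6, 7, 6, 13]
sum = 56

56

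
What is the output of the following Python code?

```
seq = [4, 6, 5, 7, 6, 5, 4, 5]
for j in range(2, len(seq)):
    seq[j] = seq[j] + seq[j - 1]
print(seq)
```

j=2: seq[2] = 5+6 = 11 → [4, 6, 11, 7, 6, 5, 4, 5]
j=3: seq[3] = 7+11 = 18 → [4, 6, 11, 18, 6, 5, 4, 5]
j=4: seq[4] = 6+18 = 24 → [4, 6, 11, 18, 24, 5, 4, 5]
j=5: seq[5] = 5+24 = 29 → [4, 6, 11, 18, 24, 29, 4, 5]
j=6: seq[6] = 4+29 = 33 → [4, 6, 11, 18, 24, 29, 33, 5]
j=7: seq[7] = 5+33 = 38 → [4, 6, 11, 18, 24, 29, 33, 38]

[4, 6, 11, 18, 24, 29, 33, 38]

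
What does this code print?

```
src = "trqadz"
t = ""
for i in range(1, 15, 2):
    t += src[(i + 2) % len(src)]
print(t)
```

i=1: add src[3]='a' → 'a'
i=3: add src[5]='z' → 'az'
i=5: add src[1]='r' → 'azr'
i=7: add src[3]='a' → 'azra'
i=9: add src[5]='z' → 'azraz'
i=11: add src[1]='r' → 'azrazr'
i=13: add src[3]='a' → 'azrazra'

azrazra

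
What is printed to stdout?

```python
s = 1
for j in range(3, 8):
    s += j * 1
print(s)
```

j=3: s = 1+3*1 = 4
j=4: s = 4+4*1 = 8
j=5: s = 8+5*1 = 13
j=6: s = 13+6*1 = 19
j=7: s = 19+7*1 = 26

26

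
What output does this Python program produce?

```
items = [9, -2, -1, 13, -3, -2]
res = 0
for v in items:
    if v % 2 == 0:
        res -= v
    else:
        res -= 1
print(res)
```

0

v=9: not even, res = 0-1 = -1
v=-2: even, res = (-1)-(-2) = 1
v=-1: not even, res = 1-1 = 0
v=13: not even, res = 0-1 = -1
v=-3: not even, res = (-1)-1 = -2
v=-2: even, res = (-2)-(-2) = 0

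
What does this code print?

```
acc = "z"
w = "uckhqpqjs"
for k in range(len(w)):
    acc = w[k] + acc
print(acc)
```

sjqpqhkcuz

k=0: prepend 'u' → 'uz'
k=1: prepend 'c' → 'cuz'
k=2: prepend 'k' → 'kcuz'
k=3: prepend 'h' → 'hkcuz'
k=4: prepend 'q' → 'qhkcuz'
k=5: prepend 'p' → 'pqhkcuz'
k=6: prepend 'q' → 'qpqhkcuz'
k=7: prepend 'j' → 'jqpqhkcuz'
k=8: prepend 's' → 'sjqpqhkcuz'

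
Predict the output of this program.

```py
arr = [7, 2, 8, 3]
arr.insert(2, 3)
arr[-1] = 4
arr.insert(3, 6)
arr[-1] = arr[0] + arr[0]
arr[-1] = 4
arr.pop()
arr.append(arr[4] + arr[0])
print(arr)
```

[7, 2, 3, 6, 8, 15]

insert 3 at 2 → [7, 2, 3, 8, 3]
arr[-1] = 4 → [7, 2, 3, 8, 4]
insert 6 at 3 → [7, 2, 3, 6, 8, 4]
arr[-1] = arr[0]+arr[0] = 7+7 = 14 → [7, 2, 3, 6, 8, 14]
arr[-1] = 4 → [7, 2, 3, 6, 8, 4]
pop() removes 4 → [7, 2, 3, 6, 8]
append arr[4]+arr[0] = 8+7 = 15 → [7, 2, 3, 6, 8, 15]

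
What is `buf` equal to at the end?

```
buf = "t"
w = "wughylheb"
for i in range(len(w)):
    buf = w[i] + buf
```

i=0: prepend 'w' → 'wt'
i=1: prepend 'u' → 'uwt'
i=2: prepend 'g' → 'guwt'
i=3: prepend 'h' → 'hguwt'
i=4: prepend 'y' → 'yhguwt'
i=5: prepend 'l' → 'lyhguwt'
i=6: prepend 'h' → 'hlyhguwt'
i=7: prepend 'e' → 'ehlyhguwt'
i=8: prepend 'b' → 'behlyhguwt'

'behlyhguwt'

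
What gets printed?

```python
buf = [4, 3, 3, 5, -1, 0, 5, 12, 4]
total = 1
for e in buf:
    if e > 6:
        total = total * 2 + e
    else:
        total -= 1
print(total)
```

-1

e=4: not >6, total = 1-1 = 0
e=3: not >6, total = 0-1 = -1
e=3: not >6, total = (-1)-1 = -2
e=5: not >6, total = (-2)-1 = -3
e=-1: not >6, total = (-3)-1 = -4
e=0: not >6, total = (-4)-1 = -5
e=5: not >6, total = (-5)-1 = -6
e=12: >6, total = (-6)*2+12 = 0
e=4: not >6, total = 0-1 = -1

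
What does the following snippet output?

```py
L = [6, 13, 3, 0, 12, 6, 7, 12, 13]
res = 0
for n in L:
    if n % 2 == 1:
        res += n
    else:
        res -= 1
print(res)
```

n=6: not odd, res = 0-1 = -1
n=13: odd, res = (-1)+13 = 12
n=3: odd, res = 12+3 = 15
n=0: not odd, res = 15-1 = 14
n=12: not odd, res = 14-1 = 13
n=6: not odd, res = 13-1 = 12
n=7: odd, res = 12+7 = 19
n=12: not odd, res = 19-1 = 18
n=13: odd, res = 18+13 = 31

31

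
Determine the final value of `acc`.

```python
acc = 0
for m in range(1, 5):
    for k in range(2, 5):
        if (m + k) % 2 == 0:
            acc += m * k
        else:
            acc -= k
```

m=1,k=2: odd sum, acc = 0-2 = -2
m=1,k=3: even sum, acc = (-2)+3 = 1
m=1,k=4: odd sum, acc = 1-4 = -3
m=2,k=2: even sum, acc = (-3)+4 = 1
m=2,k=3: odd sum, acc = 1-3 = -2
m=2,k=4: even sum, acc = (-2)+8 = 6
m=3,k=2: odd sum, acc = 6-2 = 4
m=3,k=3: even sum, acc = 4+9 = 13
m=3,k=4: odd sum, acc = 13-4 = 9
m=4,k=2: even sum, acc = 9+8 = 17
m=4,k=3: odd sum, acc = 17-3 = 14
m=4,k=4: even sum, acc = 14+16 = 30

30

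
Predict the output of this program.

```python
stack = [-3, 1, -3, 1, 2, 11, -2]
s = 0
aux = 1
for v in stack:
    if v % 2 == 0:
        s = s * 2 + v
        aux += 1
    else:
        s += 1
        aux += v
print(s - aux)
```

v=-3: not even, s = 0+1 = 1; aux=-2
v=1: not even, s = 1+1 = 2; aux=-1
v=-3: not even, s = 2+1 = 3; aux=-4
v=1: not even, s = 3+1 = 4; aux=-3
v=2: even, s = 4*2+2 = 10; aux=-2
v=11: not even, s = 10+1 = 11; aux=9
v=-2: even, s = 11*2+(-2) = 20; aux=10
s-aux = 20-10 = 10

10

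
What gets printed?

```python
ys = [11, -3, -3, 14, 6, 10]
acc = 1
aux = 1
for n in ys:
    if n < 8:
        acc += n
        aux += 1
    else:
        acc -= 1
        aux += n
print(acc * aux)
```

n=11: not <8, acc = 1-1 = 0; aux=12
n=-3: <8, acc = 0+(-3) = -3; aux=13
n=-3: <8, acc = (-3)+(-3) = -6; aux=14
n=14: not <8, acc = (-6)-1 = -7; aux=28
n=6: <8, acc = (-7)+6 = -1; aux=29
n=10: not <8, acc = (-1)-1 = -2; aux=39
acc*aux = (-2)*39 = -78

-78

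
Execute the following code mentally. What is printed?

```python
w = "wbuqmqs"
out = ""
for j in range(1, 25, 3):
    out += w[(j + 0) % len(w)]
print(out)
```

bmwqsuqb

j=1: add w[1]='b' → 'b'
j=4: add w[4]='m' → 'bm'
j=7: add w[0]='w' → 'bmw'
j=10: add w[3]='q' → 'bmwq'
j=13: add w[6]='s' → 'bmwqs'
j=16: add w[2]='u' → 'bmwqsu'
j=19: add w[5]='q' → 'bmwqsuq'
j=22: add w[1]='b' → 'bmwqsuqb'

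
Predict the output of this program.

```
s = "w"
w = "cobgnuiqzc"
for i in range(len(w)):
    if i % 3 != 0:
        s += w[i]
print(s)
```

wobnuqz

i=0: skip
i=1: add 'o' → 'wo'
i=2: add 'b' → 'wob'
i=3: skip
i=4: add 'n' → 'wobn'
i=5: add 'u' → 'wobnu'
i=6: skip
i=7: add 'q' → 'wobnuq'
i=8: add 'z' → 'wobnuqz'
i=9: skip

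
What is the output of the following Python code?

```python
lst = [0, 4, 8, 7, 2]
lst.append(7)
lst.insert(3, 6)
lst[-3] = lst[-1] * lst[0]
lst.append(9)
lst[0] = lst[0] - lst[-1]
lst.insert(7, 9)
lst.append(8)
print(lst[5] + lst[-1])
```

10

append 7 → [0, 4, 8, 7, 2, 7]
insert 6 at 3 → [0, 4, 8, 6, 7, 2, 7]
lst[-3] = lst[-1]*lst[0] = 7*0 = 0 → [0, 4, 8, 6, 0, 2, 7]
append 9 → [0, 4, 8, 6, 0, 2, 7, 9]
lst[0] = lst[0]-lst[-1] = 0-9 = -9 → [-9, 4, 8, 6, 0, 2, 7, 9]
insert 9 at 7 → [-9, 4, 8, 6, 0, 2, 7, 9, 9]
append 8 → [-9, 4, 8, 6, 0, 2, 7, 9, 9, 8]
lst[5]+lst[-1] = 2+8 = 10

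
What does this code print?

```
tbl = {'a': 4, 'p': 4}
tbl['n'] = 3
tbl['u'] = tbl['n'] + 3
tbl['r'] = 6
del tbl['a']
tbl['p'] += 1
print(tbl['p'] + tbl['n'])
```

tbl['n'] = 3 → {'a': 4, 'p': 4, 'n': 3}
tbl['u'] = tbl['n']+3 = 6 → {'a': 4, 'p': 4, 'n': 3, 'u': 6}
tbl['r'] = 6 → {'a': 4, 'p': 4, 'n': 3, 'u': 6, 'r': 6}
del 'a' → {'p': 4, 'n': 3, 'u': 6, 'r': 6}
tbl['p'] = 4+1 = 5 → {'p': 5, 'n': 3, 'u': 6, 'r': 6}
tbl['p']+tbl['n'] = 5+3 = 8

8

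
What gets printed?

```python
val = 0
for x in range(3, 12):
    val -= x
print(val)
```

-63

x=3: val = 0-3 = -3
x=4: val = (-3)-4 = -7
x=5: val = (-7)-5 = -12
x=6: val = (-12)-6 = -18
x=7: val = (-18)-7 = -25
x=8: val = (-25)-8 = -33
x=9: val = (-33)-9 = -42
x=10: val = (-42)-10 = -52
x=11: val = (-52)-11 = -63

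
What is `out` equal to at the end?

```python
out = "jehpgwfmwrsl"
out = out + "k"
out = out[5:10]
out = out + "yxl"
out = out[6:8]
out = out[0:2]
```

+ 'k' → 'jehpgwfmwrslk'
slice [5:10] → 'wfmwr'
+ 'yxl' → 'wfmwryxl'
slice [6:8] → 'xl'
slice [0:2] → 'xl'

'xl'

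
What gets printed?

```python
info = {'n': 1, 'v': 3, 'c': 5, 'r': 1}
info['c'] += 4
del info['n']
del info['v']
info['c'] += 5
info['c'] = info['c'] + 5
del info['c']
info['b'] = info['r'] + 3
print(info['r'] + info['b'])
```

info['c'] = 5+4 = 9 → {'n': 1, 'v': 3, 'c': 9, 'r': 1}
del 'n' → {'v': 3, 'c': 9, 'r': 1}
del 'v' → {'c': 9, 'r': 1}
info['c'] = 9+5 = 14 → {'c': 14, 'r': 1}
info['c'] = info['c']+5 = 19 → {'c': 19, 'r': 1}
del 'c' → {'r': 1}
info['b'] = info['r']+3 = 4 → {'r': 1, 'b': 4}
info['r']+info['b'] = 1+4 = 5

5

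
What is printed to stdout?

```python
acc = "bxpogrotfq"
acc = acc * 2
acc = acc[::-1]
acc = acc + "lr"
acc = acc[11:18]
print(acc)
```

repeat ×2 → 'bxpogrotfqbxpogrotfq'
reverse → 'qftorgopxbqftorgopxb'
+ 'lr' → 'qftorgopxbqftorgopxblr'
slice [11:18] → 'ftorgop'

ftorgop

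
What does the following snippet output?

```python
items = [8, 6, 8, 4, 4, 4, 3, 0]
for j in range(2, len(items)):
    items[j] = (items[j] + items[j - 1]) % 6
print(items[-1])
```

j=2: items[2] = (8+6)%6 = 2 → [8, 6, 2, 4, 4, 4, 3, 0]
j=3: items[3] = (4+2)%6 = 0 → [8, 6, 2, 0, 4, 4, 3, 0]
j=4: items[4] = (4+0)%6 = 4 → [8, 6, 2, 0, 4, 4, 3, 0]
j=5: items[5] = (4+4)%6 = 2 → [8, 6, 2, 0, 4, 2, 3, 0]
j=6: items[6] = (3+2)%6 = 5 → [8, 6, 2, 0, 4, 2, 5, 0]
j=7: items[7] = (0+5)%6 = 5 → [8, 6, 2, 0, 4, 2, 5, 5]

5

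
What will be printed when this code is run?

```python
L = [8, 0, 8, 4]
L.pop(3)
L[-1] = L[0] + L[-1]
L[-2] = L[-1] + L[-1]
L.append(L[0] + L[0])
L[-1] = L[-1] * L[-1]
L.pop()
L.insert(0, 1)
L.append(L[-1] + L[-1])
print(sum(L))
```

89

pop(3) removes 4 → [8, 0, 8]
L[-1] = L[0]+L[-1] = 8+8 = 16 → [8, 0, 16]
L[-2] = L[-1]+L[-1] = 16+16 = 32 → [8, 32, 16]
append L[0]+L[0] = 8+8 = 16 → [8, 32, 16, 16]
L[-1] = L[-1]*L[-1] = 16*16 = 256 → [8, 32, 16, 256]
pop() removes 256 → [8, 32, 16]
insert 1 at 0 → [1, 8, 32, 16]
append L[-1]+L[-1] = 16+16 = 32 → [1, 8, 32, 16, 32]
sum = 89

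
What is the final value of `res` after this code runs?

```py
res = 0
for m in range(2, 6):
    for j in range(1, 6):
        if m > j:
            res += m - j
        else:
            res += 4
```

60

m=2,j=1: 2>1, res = 0+1 = 1
m=2,j=2: not 2>2, res = 1+4 = 5
m=2,j=3: not 2>3, res = 5+4 = 9
m=2,j=4: not 2>4, res = 9+4 = 13
m=2,j=5: not 2>5, res = 13+4 = 17
m=3,j=1: 3>1, res = 17+2 = 19
m=3,j=2: 3>2, res = 19+1 = 20
m=3,j=3: not 3>3, res = 20+4 = 24
m=3,j=4: not 3>4, res = 24+4 = 28
m=3,j=5: not 3>5, res = 28+4 = 32
m=4,j=1: 4>1, res = 32+3 = 35
m=4,j=2: 4>2, res = 35+2 = 37
m=4,j=3: 4>3, res = 37+1 = 38
m=4,j=4: not 4>4, res = 38+4 = 42
m=4,j=5: not 4>5, res = 42+4 = 46
m=5,j=1: 5>1, res = 46+4 = 50
m=5,j=2: 5>2, res = 50+3 = 53
m=5,j=3: 5>3, res = 53+2 = 55
m=5,j=4: 5>4, res = 55+1 = 56
m=5,j=5: not 5>5, res = 56+4 = 60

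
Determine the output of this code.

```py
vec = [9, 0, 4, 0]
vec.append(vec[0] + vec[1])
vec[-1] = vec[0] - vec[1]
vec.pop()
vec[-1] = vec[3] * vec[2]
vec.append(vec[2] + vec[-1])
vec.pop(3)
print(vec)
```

append vec[0]+vec[1] = 9+0 = 9 → [9, 0, 4, 0, 9]
vec[-1] = vec[0]-vec[1] = 9-0 = 9 → [9, 0, 4, 0, 9]
pop() removes 9 → [9, 0, 4, 0]
vec[-1] = vec[3]*vec[2] = 0*4 = 0 → [9, 0, 4, 0]
append vec[2]+vec[-1] = 4+0 = 4 → [9, 0, 4, 0, 4]
pop(3) removes 0 → [9, 0, 4, 4]

[9, 0, 4, 4]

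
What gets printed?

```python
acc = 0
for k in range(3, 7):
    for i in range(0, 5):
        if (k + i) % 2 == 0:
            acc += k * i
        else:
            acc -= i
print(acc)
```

k=3,i=0: odd sum, acc = 0-0 = 0
k=3,i=1: even sum, acc = 0+3 = 3
k=3,i=2: odd sum, acc = 3-2 = 1
k=3,i=3: even sum, acc = 1+9 = 10
k=3,i=4: odd sum, acc = 10-4 = 6
k=4,i=0: even sum, acc = 6+0 = 6
k=4,i=1: odd sum, acc = 6-1 = 5
k=4,i=2: even sum, acc = 5+8 = 13
k=4,i=3: odd sum, acc = 13-3 = 10
k=4,i=4: even sum, acc = 10+16 = 26
k=5,i=0: odd sum, acc = 26-0 = 26
k=5,i=1: even sum, acc = 26+5 = 31
k=5,i=2: odd sum, acc = 31-2 = 29
k=5,i=3: even sum, acc = 29+15 = 44
k=5,i=4: odd sum, acc = 44-4 = 40
k=6,i=0: even sum, acc = 40+0 = 40
k=6,i=1: odd sum, acc = 40-1 = 39
k=6,i=2: even sum, acc = 39+12 = 51
k=6,i=3: odd sum, acc = 51-3 = 48
k=6,i=4: even sum, acc = 48+24 = 72

72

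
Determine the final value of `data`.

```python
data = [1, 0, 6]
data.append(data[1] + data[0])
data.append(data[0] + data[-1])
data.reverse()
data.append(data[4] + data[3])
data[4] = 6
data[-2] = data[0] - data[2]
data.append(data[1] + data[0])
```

append data[1]+data[0] = 0+1 = 1 → [1, 0, 6, 1]
append data[0]+data[-1] = 1+1 = 2 → [1, 0, 6, 1, 2]
reverse → [2, 1, 6, 0, 1]
append data[4]+data[3] = 1+0 = 1 → [2, 1, 6, 0, 1, 1]
data[4] = 6 → [2, 1, 6, 0, 6, 1]
data[-2] = data[0]-data[2] = 2-6 = -4 → [2, 1, 6, 0, -4, 1]
append data[1]+data[0] = 1+2 = 3 → [2, 1, 6, 0, -4, 1, 3]

[2, 1, 6, 0, -4, 1, 3]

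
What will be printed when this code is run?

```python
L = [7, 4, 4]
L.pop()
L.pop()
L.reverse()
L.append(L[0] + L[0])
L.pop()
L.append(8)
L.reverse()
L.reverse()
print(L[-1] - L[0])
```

1

pop() removes 4 → [7, 4]
pop() removes 4 → [7]
reverse → [7]
append L[0]+L[0] = 7+7 = 14 → [7, 14]
pop() removes 14 → [7]
append 8 → [7, 8]
reverse → [8, 7]
reverse → [7, 8]
L[-1]-L[0] = 8-7 = 1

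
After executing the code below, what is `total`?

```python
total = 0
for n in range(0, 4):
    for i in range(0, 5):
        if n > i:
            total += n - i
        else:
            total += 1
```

n=0,i=0: not 0>0, total = 0+1 = 1
n=0,i=1: not 0>1, total = 1+1 = 2
n=0,i=2: not 0>2, total = 2+1 = 3
n=0,i=3: not 0>3, total = 3+1 = 4
n=0,i=4: not 0>4, total = 4+1 = 5
n=1,i=0: 1>0, total = 5+1 = 6
n=1,i=1: not 1>1, total = 6+1 = 7
n=1,i=2: not 1>2, total = 7+1 = 8
n=1,i=3: not 1>3, total = 8+1 = 9
n=1,i=4: not 1>4, total = 9+1 = 10
n=2,i=0: 2>0, total = 10+2 = 12
n=2,i=1: 2>1, total = 12+1 = 13
n=2,i=2: not 2>2, total = 13+1 = 14
n=2,i=3: not 2>3, total = 14+1 = 15
n=2,i=4: not 2>4, total = 15+1 = 16
n=3,i=0: 3>0, total = 16+3 = 19
n=3,i=1: 3>1, total = 19+2 = 21
n=3,i=2: 3>2, total = 21+1 = 22
n=3,i=3: not 3>3, total = 22+1 = 23
n=3,i=4: not 3>4, total = 23+1 = 24

24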